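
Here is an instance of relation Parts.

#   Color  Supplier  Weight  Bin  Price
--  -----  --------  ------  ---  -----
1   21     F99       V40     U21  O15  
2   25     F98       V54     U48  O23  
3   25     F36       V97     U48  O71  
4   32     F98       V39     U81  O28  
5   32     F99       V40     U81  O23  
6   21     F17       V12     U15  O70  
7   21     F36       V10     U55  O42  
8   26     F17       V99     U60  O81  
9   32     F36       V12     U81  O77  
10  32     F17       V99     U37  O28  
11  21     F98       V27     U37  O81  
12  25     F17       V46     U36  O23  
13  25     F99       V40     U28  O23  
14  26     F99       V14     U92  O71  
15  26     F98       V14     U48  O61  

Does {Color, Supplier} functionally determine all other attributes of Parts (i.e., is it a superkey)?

Yes

All 15 rows have distinct {Color, Supplier} values, so {Color, Supplier} → (all attributes) holds and {Color, Supplier} is a superkey.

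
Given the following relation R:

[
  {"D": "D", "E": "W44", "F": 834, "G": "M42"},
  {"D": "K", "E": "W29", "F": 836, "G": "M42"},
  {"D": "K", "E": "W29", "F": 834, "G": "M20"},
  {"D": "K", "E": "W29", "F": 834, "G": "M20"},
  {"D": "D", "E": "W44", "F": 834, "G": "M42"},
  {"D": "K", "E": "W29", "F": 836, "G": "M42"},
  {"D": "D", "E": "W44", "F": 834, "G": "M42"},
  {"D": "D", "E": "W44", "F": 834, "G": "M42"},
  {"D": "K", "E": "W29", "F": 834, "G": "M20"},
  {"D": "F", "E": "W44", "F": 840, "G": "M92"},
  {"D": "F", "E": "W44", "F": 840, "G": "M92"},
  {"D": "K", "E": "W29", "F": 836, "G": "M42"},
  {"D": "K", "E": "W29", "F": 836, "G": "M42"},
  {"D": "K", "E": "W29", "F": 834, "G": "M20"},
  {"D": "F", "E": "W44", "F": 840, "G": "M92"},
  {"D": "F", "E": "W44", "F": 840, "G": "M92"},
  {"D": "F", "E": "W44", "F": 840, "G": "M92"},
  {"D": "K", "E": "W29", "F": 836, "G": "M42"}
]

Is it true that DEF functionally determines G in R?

Yes

(D=D, E=W44, F=834): 4 rows → G = M42, M42, M42, M42 ✓
(D=K, E=W29, F=836): 5 rows → G = M42, M42, M42, M42, M42 ✓
(D=K, E=W29, F=834): 4 rows → G = M20, M20, M20, M20 ✓
(D=F, E=W44, F=840): 5 rows → G = M92, M92, M92, M92, M92 ✓
Every DEF value is associated with a single G value, so DEF -> G holds.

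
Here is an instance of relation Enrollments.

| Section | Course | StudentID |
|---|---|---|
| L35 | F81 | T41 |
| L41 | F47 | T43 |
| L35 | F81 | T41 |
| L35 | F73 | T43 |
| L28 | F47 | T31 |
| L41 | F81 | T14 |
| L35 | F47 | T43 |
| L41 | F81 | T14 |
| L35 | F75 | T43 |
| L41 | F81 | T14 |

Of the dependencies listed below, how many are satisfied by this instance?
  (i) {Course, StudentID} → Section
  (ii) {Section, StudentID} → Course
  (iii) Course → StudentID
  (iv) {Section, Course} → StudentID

1

(i) {Course, StudentID} → Section: (Course=F47, StudentID=T43): 2 rows → Section takes values {L41, L35} — violation — fails.
(ii) {Section, StudentID} → Course: (Section=L35, StudentID=T43): 3 rows → Course takes values {F73, F47, F75} — violation — fails.
(iii) Course → StudentID: Course=F81: 5 rows → StudentID takes values {T41, T14} — violation; Course=F47: 3 rows → StudentID takes values {T43, T31} — violation — fails.
(iv) {Section, Course} → StudentID: every LHS value maps to a single RHS value — holds.
1 of the 4 dependencies holds.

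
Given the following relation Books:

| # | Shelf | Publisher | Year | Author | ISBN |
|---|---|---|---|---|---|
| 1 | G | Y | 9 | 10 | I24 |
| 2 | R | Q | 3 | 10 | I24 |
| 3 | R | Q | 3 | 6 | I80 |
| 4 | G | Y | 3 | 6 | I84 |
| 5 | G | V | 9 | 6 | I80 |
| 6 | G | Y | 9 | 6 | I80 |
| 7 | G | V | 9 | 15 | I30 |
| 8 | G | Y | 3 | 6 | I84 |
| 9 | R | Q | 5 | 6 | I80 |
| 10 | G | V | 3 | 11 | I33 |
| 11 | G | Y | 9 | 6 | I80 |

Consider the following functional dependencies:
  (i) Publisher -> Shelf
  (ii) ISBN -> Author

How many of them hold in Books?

2

(i) Publisher -> Shelf: every LHS value maps to a single RHS value — holds.
(ii) ISBN -> Author: every LHS value maps to a single RHS value — holds.
2 of the 2 dependencies hold.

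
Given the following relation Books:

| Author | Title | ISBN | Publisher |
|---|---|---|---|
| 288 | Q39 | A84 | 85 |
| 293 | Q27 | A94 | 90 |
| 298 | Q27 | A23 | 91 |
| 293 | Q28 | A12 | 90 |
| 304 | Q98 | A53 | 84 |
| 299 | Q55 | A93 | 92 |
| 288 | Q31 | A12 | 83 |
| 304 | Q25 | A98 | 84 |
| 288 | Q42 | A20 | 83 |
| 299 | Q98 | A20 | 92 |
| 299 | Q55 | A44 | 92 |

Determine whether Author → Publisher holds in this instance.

Author=288: 3 rows → Publisher takes values {85, 83} — violation
Author=293: 2 rows → Publisher = 90, 90 ✓
Author=298: 1 row → Publisher = 91 ✓
Author=304: 2 rows → Publisher = 84, 84 ✓
Author=299: 3 rows → Publisher = 92, 92, 92 ✓
Two rows agree on Author but differ on Publisher, so Author → Publisher does not hold.

No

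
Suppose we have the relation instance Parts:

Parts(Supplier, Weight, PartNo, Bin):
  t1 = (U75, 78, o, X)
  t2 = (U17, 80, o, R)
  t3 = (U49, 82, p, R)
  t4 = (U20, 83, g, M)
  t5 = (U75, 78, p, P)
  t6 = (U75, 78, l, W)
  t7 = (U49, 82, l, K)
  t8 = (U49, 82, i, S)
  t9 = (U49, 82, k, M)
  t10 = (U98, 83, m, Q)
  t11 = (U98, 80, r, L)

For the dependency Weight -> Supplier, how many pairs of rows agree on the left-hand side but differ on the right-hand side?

Weight=78: all 3 rows agree on Supplier — 0 pairs.
Weight=80: violating pairs (2,11) — 1 pair.
Weight=82: all 4 rows agree on Supplier — 0 pairs.
Weight=83: violating pairs (4,10) — 1 pair.

2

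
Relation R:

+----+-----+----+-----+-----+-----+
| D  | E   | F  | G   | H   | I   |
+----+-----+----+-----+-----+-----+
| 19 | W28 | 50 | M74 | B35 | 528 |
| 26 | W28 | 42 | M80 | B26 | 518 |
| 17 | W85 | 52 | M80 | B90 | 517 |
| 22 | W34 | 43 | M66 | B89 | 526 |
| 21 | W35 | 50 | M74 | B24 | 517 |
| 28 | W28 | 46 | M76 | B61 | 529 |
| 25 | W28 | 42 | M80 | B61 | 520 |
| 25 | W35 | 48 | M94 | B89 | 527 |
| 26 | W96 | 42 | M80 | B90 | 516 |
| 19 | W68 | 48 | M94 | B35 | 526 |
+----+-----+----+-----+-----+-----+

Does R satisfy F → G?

F=50: 2 rows → G = M74, M74 ✓
F=42: 3 rows → G = M80, M80, M80 ✓
F=52: 1 row → G = M80 ✓
F=43: 1 row → G = M66 ✓
F=46: 1 row → G = M76 ✓
F=48: 2 rows → G = M94, M94 ✓
Every F value is associated with a single G value, so F → G holds.

Yes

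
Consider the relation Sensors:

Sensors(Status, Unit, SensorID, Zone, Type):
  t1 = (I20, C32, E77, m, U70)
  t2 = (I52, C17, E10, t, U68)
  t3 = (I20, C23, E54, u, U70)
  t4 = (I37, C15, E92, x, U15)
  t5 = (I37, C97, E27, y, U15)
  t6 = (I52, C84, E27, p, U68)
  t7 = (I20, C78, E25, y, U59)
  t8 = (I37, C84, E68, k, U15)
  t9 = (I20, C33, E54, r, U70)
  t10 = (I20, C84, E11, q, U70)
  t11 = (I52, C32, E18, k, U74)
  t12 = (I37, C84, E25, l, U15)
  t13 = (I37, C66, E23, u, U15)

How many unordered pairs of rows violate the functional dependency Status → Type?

6

Status=I20: violating pairs (1,7), (3,7), (7,9), (7,10) — 4 pairs.
Status=I52: violating pairs (2,11), (6,11) — 2 pairs.
Status=I37: all 5 rows agree on Type — 0 pairs.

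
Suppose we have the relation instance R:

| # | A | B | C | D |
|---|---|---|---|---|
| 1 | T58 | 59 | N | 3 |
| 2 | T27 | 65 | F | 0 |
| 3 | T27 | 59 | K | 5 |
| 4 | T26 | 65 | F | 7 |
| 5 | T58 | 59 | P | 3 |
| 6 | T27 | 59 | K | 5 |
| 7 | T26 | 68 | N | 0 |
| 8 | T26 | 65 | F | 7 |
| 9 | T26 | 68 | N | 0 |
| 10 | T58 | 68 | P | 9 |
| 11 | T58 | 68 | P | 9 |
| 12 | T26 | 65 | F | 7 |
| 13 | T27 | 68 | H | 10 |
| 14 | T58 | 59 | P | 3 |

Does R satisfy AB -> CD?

No

(A=T58, B=59): rows 1, 5, 14 → {C,D} takes values {(N, 3), (P, 3)} — violation
(A=T27, B=65): row 2 → {C,D} = (F, 0) ✓
(A=T27, B=59): rows 3, 6 → {C,D} = (K, 5), (K, 5) ✓
(A=T26, B=65): rows 4, 8, 12 → {C,D} = (F, 7), (F, 7), (F, 7) ✓
(A=T26, B=68): rows 7, 9 → {C,D} = (N, 0), (N, 0) ✓
(A=T58, B=68): rows 10, 11 → {C,D} = (P, 9), (P, 9) ✓
(A=T27, B=68): row 13 → {C,D} = (H, 10) ✓
Two rows agree on AB but differ on CD, so AB -> CD does not hold.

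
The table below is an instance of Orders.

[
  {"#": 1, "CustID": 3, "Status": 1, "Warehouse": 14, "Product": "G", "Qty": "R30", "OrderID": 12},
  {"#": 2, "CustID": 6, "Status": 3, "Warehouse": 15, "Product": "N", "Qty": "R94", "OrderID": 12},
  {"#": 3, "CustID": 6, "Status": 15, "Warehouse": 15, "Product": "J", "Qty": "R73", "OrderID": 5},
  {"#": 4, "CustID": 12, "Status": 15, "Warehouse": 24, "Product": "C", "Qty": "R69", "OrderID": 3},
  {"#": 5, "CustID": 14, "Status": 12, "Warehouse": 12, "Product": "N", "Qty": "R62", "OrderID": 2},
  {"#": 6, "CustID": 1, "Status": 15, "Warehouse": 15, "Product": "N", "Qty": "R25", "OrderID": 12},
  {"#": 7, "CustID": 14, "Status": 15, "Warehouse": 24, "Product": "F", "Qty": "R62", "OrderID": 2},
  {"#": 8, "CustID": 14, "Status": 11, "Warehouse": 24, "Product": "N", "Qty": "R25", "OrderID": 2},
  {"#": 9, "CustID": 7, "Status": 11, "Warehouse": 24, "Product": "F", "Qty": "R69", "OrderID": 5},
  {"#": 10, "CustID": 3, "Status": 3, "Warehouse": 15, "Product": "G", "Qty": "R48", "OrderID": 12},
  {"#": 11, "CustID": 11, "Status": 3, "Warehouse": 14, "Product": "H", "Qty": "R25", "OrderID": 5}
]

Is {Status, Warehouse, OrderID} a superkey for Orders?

Rows 2 and 10 have the same {Status, Warehouse, OrderID} value (Status=3, Warehouse=15, OrderID=12) but are distinct tuples, so {Status, Warehouse, OrderID} does not determine every attribute — not a superkey.

No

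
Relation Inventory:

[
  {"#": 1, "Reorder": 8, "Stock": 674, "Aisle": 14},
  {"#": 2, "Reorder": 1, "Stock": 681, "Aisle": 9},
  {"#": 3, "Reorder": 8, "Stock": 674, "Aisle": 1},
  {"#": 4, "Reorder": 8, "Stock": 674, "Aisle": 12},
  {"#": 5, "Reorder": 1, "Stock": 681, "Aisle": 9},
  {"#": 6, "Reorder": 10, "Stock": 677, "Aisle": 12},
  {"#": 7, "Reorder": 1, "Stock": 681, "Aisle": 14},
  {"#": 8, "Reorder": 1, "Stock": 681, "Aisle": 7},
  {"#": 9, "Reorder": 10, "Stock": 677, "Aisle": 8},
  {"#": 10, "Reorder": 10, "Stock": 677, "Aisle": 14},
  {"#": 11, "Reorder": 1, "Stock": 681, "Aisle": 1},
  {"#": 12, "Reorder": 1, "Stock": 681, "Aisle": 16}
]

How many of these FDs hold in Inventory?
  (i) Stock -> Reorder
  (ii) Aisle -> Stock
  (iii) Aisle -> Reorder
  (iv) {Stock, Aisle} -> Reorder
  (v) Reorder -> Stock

3

(i) Stock -> Reorder: every LHS value maps to a single RHS value — holds.
(ii) Aisle -> Stock: Aisle=14: rows 1, 7, 10 → Stock takes values {674, 681, 677} — violation; Aisle=1: rows 3, 11 → Stock takes values {674, 681} — violation; Aisle=12: rows 4, 6 → Stock takes values {674, 677} — violation — fails.
(iii) Aisle -> Reorder: Aisle=14: rows 1, 7, 10 → Reorder takes values {8, 1, 10} — violation; Aisle=1: rows 3, 11 → Reorder takes values {8, 1} — violation; Aisle=12: rows 4, 6 → Reorder takes values {8, 10} — violation — fails.
(iv) {Stock, Aisle} -> Reorder: every LHS value maps to a single RHS value — holds.
(v) Reorder -> Stock: every LHS value maps to a single RHS value — holds.
3 of the 5 dependencies hold.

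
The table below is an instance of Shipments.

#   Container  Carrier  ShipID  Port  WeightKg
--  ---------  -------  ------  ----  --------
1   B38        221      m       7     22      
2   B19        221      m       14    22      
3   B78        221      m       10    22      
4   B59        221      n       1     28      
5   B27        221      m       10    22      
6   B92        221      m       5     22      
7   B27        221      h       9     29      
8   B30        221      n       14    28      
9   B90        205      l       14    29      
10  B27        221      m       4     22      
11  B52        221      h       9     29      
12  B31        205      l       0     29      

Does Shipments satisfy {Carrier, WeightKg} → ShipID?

(Carrier=221, WeightKg=22): rows 1, 2, 3, 5, 6, 10 → ShipID = m, m, m, m, m, m ✓
(Carrier=221, WeightKg=28): rows 4, 8 → ShipID = n, n ✓
(Carrier=221, WeightKg=29): rows 7, 11 → ShipID = h, h ✓
(Carrier=205, WeightKg=29): rows 9, 12 → ShipID = l, l ✓
Every {Carrier, WeightKg} value is associated with a single ShipID value, so {Carrier, WeightKg} → ShipID holds.

Yes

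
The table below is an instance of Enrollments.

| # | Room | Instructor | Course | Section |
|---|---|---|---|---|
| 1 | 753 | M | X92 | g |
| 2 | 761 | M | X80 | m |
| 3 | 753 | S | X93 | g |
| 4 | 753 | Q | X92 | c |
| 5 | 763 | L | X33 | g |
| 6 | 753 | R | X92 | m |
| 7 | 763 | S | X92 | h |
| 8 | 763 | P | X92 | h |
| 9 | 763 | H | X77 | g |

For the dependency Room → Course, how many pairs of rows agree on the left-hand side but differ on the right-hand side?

8

Room=753: violating pairs (1,3), (3,4), (3,6) — 3 pairs.
Room=763: violating pairs (5,7), (5,8), (5,9), (7,9), (8,9) — 5 pairs.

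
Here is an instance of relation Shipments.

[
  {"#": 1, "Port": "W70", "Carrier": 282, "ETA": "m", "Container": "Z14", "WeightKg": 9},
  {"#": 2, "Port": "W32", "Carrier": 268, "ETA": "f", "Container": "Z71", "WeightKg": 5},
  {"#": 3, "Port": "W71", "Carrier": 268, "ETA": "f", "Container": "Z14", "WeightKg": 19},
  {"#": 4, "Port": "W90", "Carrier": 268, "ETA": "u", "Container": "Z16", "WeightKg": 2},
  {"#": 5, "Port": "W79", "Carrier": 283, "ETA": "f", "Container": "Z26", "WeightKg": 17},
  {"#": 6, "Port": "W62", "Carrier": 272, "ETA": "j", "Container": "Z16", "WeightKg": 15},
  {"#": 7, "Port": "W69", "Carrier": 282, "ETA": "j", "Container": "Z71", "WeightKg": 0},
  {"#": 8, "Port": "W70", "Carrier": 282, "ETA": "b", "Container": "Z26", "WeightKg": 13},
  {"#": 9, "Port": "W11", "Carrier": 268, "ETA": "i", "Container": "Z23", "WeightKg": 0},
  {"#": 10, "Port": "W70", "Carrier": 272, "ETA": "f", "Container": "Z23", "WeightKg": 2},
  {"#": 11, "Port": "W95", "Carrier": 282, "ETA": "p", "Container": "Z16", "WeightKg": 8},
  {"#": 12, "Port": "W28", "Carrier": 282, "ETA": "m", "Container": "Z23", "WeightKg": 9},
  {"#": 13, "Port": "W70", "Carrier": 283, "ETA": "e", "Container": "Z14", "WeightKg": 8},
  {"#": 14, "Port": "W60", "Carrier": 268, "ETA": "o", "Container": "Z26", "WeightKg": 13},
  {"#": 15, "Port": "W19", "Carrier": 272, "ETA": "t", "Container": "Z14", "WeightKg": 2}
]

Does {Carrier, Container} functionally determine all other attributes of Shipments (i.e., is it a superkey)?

All 15 rows have distinct {Carrier, Container} values, so {Carrier, Container} → (all attributes) holds and {Carrier, Container} is a superkey.

Yes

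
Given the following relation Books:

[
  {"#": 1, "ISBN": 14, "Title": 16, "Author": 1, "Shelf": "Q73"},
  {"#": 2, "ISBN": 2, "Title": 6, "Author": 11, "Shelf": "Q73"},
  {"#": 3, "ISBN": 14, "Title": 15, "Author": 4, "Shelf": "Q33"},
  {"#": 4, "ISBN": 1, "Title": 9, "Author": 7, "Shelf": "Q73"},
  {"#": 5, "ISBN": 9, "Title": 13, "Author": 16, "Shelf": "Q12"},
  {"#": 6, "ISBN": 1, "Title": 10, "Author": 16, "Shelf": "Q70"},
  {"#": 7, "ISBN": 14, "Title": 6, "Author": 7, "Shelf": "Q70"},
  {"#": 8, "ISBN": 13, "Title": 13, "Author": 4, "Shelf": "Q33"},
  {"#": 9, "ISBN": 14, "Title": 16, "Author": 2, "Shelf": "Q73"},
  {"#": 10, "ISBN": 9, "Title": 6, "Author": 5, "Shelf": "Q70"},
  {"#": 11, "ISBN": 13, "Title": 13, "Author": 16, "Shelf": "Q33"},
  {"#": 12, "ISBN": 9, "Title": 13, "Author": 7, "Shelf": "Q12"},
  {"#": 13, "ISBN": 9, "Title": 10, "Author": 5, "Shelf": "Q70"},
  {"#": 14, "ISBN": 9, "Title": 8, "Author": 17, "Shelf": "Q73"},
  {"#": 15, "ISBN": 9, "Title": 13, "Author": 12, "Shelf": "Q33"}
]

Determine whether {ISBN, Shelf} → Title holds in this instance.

No

(ISBN=14, Shelf=Q73): rows 1, 9 → Title = 16, 16 ✓
(ISBN=2, Shelf=Q73): row 2 → Title = 6 ✓
(ISBN=14, Shelf=Q33): row 3 → Title = 15 ✓
(ISBN=1, Shelf=Q73): row 4 → Title = 9 ✓
(ISBN=9, Shelf=Q12): rows 5, 12 → Title = 13, 13 ✓
(ISBN=1, Shelf=Q70): row 6 → Title = 10 ✓
(ISBN=14, Shelf=Q70): row 7 → Title = 6 ✓
(ISBN=13, Shelf=Q33): rows 8, 11 → Title = 13, 13 ✓
(ISBN=9, Shelf=Q70): rows 10, 13 → Title takes values {6, 10} — violation
(ISBN=9, Shelf=Q73): row 14 → Title = 8 ✓
(ISBN=9, Shelf=Q33): row 15 → Title = 13 ✓
Two rows agree on {ISBN, Shelf} but differ on Title, so {ISBN, Shelf} → Title does not hold.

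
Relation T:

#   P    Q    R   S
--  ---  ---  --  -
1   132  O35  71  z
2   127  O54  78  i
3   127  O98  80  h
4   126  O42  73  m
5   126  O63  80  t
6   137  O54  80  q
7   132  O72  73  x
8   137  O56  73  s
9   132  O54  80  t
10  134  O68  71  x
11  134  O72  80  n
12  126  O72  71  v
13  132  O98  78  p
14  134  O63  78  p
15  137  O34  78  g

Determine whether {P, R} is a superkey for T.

Yes

All 15 rows have distinct {P, R} values, so {P, R} → (all attributes) holds and {P, R} is a superkey.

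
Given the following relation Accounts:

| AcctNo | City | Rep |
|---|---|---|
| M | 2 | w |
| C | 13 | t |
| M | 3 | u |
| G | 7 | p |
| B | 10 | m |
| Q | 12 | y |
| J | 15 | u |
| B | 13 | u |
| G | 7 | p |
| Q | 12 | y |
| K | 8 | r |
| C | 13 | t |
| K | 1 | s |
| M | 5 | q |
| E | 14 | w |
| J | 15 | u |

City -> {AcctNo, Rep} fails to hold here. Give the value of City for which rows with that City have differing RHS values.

13

City=2: 1 row → {AcctNo,Rep} = (M, w) ✓
City=13: 3 rows → {AcctNo,Rep} takes values {(C, t), (B, u)} — violation
City=3: 1 row → {AcctNo,Rep} = (M, u) ✓
City=7: 2 rows → {AcctNo,Rep} = (G, p), (G, p) ✓
City=10: 1 row → {AcctNo,Rep} = (B, m) ✓
City=12: 2 rows → {AcctNo,Rep} = (Q, y), (Q, y) ✓
City=15: 2 rows → {AcctNo,Rep} = (J, u), (J, u) ✓
City=8: 1 row → {AcctNo,Rep} = (K, r) ✓
City=1: 1 row → {AcctNo,Rep} = (K, s) ✓
City=5: 1 row → {AcctNo,Rep} = (M, q) ✓
City=14: 1 row → {AcctNo,Rep} = (E, w) ✓
The only City value with inconsistent RHS is City=13.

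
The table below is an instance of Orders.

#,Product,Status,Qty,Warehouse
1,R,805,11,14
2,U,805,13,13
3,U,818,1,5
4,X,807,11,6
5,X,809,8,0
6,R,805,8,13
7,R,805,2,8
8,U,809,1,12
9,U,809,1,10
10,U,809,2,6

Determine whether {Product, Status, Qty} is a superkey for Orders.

Rows 8 and 9 have the same {Product, Status, Qty} value (Product=U, Status=809, Qty=1) but are distinct tuples, so {Product, Status, Qty} does not determine every attribute — not a superkey.

No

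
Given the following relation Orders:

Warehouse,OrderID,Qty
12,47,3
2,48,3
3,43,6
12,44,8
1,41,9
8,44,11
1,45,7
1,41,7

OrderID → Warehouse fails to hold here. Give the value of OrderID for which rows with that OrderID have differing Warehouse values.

OrderID=47: 1 row → Warehouse = 12 ✓
OrderID=48: 1 row → Warehouse = 2 ✓
OrderID=43: 1 row → Warehouse = 3 ✓
OrderID=44: 2 rows → Warehouse takes values {12, 8} — violation
OrderID=41: 2 rows → Warehouse = 1, 1 ✓
OrderID=45: 1 row → Warehouse = 1 ✓
The only OrderID value with inconsistent Warehouse is OrderID=44.

44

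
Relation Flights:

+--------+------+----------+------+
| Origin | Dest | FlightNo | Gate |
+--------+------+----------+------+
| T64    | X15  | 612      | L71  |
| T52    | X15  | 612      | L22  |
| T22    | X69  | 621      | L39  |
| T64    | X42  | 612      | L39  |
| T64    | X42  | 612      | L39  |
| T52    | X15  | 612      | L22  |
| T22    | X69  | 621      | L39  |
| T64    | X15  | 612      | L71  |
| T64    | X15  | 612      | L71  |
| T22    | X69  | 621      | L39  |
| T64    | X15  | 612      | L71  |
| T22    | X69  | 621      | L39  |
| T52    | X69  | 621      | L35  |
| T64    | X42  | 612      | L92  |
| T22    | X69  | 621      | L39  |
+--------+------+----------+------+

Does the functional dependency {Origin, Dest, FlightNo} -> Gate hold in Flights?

No

(Origin=T64, Dest=X15, FlightNo=612): 4 rows → Gate = L71, L71, L71, L71 ✓
(Origin=T52, Dest=X15, FlightNo=612): 2 rows → Gate = L22, L22 ✓
(Origin=T22, Dest=X69, FlightNo=621): 5 rows → Gate = L39, L39, L39, L39, L39 ✓
(Origin=T64, Dest=X42, FlightNo=612): 3 rows → Gate takes values {L39, L92} — violation
(Origin=T52, Dest=X69, FlightNo=621): 1 row → Gate = L35 ✓
Two rows agree on {Origin, Dest, FlightNo} but differ on Gate, so {Origin, Dest, FlightNo} -> Gate does not hold.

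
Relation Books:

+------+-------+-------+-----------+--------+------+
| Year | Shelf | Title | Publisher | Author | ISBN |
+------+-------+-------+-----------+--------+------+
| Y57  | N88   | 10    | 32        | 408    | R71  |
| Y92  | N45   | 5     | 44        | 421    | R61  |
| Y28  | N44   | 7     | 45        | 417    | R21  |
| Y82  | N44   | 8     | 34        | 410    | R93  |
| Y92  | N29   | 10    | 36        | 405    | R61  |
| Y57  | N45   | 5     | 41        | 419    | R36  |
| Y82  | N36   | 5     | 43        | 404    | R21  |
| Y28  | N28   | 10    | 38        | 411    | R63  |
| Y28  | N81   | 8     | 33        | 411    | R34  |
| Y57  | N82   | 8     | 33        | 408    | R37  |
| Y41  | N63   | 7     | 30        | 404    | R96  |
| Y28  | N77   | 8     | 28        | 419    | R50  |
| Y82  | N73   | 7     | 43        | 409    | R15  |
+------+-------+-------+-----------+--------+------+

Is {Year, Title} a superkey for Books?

Two distinct rows share (Year=Y28, Title=8), so {Year, Title} does not determine every attribute — not a superkey.

No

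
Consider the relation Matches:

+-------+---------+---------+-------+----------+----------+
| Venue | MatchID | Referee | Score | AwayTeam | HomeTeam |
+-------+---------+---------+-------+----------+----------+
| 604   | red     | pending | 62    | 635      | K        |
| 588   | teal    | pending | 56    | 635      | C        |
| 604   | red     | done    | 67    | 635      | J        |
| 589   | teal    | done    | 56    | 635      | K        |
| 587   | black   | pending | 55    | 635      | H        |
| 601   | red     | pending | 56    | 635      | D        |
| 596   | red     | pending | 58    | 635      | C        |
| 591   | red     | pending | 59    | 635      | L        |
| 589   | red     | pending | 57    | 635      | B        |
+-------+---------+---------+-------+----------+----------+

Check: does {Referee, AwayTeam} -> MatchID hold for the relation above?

(Referee=pending, AwayTeam=635): 7 rows → MatchID takes values {red, teal, black} — violation
(Referee=done, AwayTeam=635): 2 rows → MatchID takes values {red, teal} — violation
Two rows agree on {Referee, AwayTeam} but differ on MatchID, so {Referee, AwayTeam} -> MatchID does not hold.

No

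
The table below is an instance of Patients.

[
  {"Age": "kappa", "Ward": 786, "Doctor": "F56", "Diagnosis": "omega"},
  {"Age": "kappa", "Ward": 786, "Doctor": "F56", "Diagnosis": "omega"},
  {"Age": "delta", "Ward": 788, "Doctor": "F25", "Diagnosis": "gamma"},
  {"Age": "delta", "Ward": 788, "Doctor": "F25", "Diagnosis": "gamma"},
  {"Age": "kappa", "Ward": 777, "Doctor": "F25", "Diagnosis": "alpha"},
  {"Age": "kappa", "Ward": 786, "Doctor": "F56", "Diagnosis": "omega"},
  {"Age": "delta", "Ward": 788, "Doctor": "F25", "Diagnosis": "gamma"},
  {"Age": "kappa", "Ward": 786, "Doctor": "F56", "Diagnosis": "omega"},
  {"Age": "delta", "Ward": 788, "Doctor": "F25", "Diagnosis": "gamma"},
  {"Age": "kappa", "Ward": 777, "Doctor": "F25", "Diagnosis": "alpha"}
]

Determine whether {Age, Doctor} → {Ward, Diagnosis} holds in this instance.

(Age=kappa, Doctor=F56): 4 rows → {Ward,Diagnosis} = (786, omega), (786, omega), (786, omega), (786, omega) ✓
(Age=delta, Doctor=F25): 4 rows → {Ward,Diagnosis} = (788, gamma), (788, gamma), (788, gamma), (788, gamma) ✓
(Age=kappa, Doctor=F25): 2 rows → {Ward,Diagnosis} = (777, alpha), (777, alpha) ✓
Every {Age, Doctor} value is associated with a single {Ward, Diagnosis} value, so {Age, Doctor} → {Ward, Diagnosis} holds.

Yes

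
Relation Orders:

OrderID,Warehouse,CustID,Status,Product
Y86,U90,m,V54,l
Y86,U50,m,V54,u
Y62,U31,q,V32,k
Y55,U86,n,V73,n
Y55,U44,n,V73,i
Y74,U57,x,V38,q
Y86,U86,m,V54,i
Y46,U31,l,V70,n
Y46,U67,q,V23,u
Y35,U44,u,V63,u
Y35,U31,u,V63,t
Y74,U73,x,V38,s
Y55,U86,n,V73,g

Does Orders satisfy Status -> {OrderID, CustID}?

Status=V54: 3 rows → {OrderID,CustID} = (Y86, m), (Y86, m), (Y86, m) ✓
Status=V32: 1 row → {OrderID,CustID} = (Y62, q) ✓
Status=V73: 3 rows → {OrderID,CustID} = (Y55, n), (Y55, n), (Y55, n) ✓
Status=V38: 2 rows → {OrderID,CustID} = (Y74, x), (Y74, x) ✓
Status=V70: 1 row → {OrderID,CustID} = (Y46, l) ✓
Status=V23: 1 row → {OrderID,CustID} = (Y46, q) ✓
Status=V63: 2 rows → {OrderID,CustID} = (Y35, u), (Y35, u) ✓
Every Status value is associated with a single {OrderID, CustID} value, so Status -> {OrderID, CustID} holds.

Yes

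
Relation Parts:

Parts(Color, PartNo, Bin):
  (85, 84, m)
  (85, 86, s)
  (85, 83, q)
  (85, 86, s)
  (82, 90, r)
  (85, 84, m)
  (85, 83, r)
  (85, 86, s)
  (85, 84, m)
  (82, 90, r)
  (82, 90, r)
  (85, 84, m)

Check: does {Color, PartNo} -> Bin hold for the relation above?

(Color=85, PartNo=84): 4 rows → Bin = m, m, m, m ✓
(Color=85, PartNo=86): 3 rows → Bin = s, s, s ✓
(Color=85, PartNo=83): 2 rows → Bin takes values {q, r} — violation
(Color=82, PartNo=90): 3 rows → Bin = r, r, r ✓
Two rows agree on {Color, PartNo} but differ on Bin, so {Color, PartNo} -> Bin does not hold.

No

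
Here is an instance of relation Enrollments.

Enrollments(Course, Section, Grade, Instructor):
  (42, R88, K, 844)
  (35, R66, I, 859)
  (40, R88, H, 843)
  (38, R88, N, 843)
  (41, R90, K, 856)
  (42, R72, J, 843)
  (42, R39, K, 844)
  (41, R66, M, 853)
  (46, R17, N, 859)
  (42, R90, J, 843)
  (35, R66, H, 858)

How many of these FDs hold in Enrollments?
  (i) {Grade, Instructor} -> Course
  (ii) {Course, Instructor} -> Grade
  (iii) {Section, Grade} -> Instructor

3

(i) {Grade, Instructor} -> Course: every LHS value maps to a single RHS value — holds.
(ii) {Course, Instructor} -> Grade: every LHS value maps to a single RHS value — holds.
(iii) {Section, Grade} -> Instructor: every LHS value maps to a single RHS value — holds.
3 of the 3 dependencies hold.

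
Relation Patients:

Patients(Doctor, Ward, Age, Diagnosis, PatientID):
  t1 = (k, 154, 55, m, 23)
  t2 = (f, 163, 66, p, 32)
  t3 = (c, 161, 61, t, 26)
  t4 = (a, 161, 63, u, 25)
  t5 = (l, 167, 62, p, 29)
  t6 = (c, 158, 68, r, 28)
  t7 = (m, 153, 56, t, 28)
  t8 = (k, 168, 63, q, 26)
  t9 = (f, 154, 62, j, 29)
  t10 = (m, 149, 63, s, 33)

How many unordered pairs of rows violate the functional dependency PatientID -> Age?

2

PatientID=26: violating pairs (3,8) — 1 pair.
PatientID=29: all 2 rows agree on Age — 0 pairs.
PatientID=28: violating pairs (6,7) — 1 pair.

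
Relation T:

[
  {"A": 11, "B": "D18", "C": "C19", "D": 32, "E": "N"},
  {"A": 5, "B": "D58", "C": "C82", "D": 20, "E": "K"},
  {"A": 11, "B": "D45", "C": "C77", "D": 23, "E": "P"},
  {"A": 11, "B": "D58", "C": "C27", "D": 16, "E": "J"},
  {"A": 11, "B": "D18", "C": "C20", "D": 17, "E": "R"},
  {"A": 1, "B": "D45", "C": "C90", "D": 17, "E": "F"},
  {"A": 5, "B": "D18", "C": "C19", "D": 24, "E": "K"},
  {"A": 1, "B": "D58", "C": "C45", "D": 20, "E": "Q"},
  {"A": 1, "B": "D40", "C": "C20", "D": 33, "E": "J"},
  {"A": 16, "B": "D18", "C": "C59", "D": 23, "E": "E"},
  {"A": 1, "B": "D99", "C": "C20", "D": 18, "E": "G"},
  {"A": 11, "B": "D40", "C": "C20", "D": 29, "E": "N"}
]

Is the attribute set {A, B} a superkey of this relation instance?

No

Two distinct rows share (A=11, B=D18), so {A, B} does not determine every attribute — not a superkey.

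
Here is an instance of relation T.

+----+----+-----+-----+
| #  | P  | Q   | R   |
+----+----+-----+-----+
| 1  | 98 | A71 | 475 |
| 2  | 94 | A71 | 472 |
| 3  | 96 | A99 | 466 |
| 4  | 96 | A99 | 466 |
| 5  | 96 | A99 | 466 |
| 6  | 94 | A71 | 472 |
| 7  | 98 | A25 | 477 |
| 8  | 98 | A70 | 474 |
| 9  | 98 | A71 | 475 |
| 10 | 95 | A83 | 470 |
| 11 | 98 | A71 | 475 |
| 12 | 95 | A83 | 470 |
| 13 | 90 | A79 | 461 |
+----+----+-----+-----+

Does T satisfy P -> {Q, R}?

P=98: rows 1, 7, 8, 9, 11 → {Q,R} takes values {(A71, 475), (A25, 477), (A70, 474)} — violation
P=94: rows 2, 6 → {Q,R} = (A71, 472), (A71, 472) ✓
P=96: rows 3, 4, 5 → {Q,R} = (A99, 466), (A99, 466), (A99, 466) ✓
P=95: rows 10, 12 → {Q,R} = (A83, 470), (A83, 470) ✓
P=90: row 13 → {Q,R} = (A79, 461) ✓
Two rows agree on P but differ on {Q, R}, so P -> {Q, R} does not hold.

No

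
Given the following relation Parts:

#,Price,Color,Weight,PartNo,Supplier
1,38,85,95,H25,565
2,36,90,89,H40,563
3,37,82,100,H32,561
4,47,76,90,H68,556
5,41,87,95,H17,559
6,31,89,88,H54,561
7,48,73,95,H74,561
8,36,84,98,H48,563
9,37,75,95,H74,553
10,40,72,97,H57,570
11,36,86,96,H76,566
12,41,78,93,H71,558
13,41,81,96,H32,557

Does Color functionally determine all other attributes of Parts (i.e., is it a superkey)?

Yes

All 13 rows have distinct Color values, so Color → (all attributes) holds and Color is a superkey.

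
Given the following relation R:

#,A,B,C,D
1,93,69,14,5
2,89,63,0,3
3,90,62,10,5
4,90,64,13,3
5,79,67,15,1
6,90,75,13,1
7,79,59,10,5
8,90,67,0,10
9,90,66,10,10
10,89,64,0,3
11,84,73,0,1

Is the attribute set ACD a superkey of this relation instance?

No

Rows 2 and 10 have the same ACD value (A=89, C=0, D=3) but are distinct tuples, so ACD does not determine every attribute — not a superkey.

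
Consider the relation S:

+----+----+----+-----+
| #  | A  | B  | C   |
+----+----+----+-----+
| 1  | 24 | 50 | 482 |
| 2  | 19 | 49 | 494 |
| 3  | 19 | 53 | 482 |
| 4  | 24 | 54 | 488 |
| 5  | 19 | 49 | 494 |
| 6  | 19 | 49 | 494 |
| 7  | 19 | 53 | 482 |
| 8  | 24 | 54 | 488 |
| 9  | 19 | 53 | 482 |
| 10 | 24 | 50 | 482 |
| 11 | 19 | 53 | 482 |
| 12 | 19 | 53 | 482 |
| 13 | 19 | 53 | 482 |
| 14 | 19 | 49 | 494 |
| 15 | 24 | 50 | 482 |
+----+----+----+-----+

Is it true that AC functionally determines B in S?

Yes

(A=24, C=482): rows 1, 10, 15 → B = 50, 50, 50 ✓
(A=19, C=494): rows 2, 5, 6, 14 → B = 49, 49, 49, 49 ✓
(A=19, C=482): rows 3, 7, 9, 11, 12, 13 → B = 53, 53, 53, 53, 53, 53 ✓
(A=24, C=488): rows 4, 8 → B = 54, 54 ✓
Every AC value is associated with a single B value, so AC → B holds.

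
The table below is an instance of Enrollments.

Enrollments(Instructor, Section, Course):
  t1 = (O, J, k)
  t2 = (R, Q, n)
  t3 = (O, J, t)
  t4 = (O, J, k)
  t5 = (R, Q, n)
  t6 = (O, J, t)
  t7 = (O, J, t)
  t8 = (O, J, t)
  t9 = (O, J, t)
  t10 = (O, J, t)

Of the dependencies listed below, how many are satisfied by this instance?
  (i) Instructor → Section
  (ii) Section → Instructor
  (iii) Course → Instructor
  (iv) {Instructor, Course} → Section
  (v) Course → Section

(i) Instructor → Section: every LHS value maps to a single RHS value — holds.
(ii) Section → Instructor: every LHS value maps to a single RHS value — holds.
(iii) Course → Instructor: every LHS value maps to a single RHS value — holds.
(iv) {Instructor, Course} → Section: every LHS value maps to a single RHS value — holds.
(v) Course → Section: every LHS value maps to a single RHS value — holds.
5 of the 5 dependencies hold.

5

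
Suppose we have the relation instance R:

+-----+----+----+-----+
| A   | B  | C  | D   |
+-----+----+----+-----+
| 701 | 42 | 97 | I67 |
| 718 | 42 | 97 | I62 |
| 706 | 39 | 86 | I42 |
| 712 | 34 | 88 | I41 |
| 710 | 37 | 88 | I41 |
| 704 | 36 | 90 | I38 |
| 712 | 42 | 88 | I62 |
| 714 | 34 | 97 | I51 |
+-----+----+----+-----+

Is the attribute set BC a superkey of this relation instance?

Two distinct rows share (B=42, C=97), so BC does not determine every attribute — not a superkey.

No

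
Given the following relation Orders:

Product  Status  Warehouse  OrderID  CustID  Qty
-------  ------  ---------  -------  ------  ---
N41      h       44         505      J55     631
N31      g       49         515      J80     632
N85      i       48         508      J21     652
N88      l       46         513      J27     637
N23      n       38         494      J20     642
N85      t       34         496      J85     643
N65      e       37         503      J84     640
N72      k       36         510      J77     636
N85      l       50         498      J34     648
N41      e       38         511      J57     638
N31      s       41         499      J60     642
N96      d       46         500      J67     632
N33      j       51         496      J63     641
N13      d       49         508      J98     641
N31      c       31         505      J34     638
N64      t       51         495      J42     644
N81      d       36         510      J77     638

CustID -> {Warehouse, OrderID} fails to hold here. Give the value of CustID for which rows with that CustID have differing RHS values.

J34

CustID=J55: 1 row → {Warehouse,OrderID} = (44, 505) ✓
CustID=J80: 1 row → {Warehouse,OrderID} = (49, 515) ✓
CustID=J21: 1 row → {Warehouse,OrderID} = (48, 508) ✓
CustID=J27: 1 row → {Warehouse,OrderID} = (46, 513) ✓
CustID=J20: 1 row → {Warehouse,OrderID} = (38, 494) ✓
CustID=J85: 1 row → {Warehouse,OrderID} = (34, 496) ✓
CustID=J84: 1 row → {Warehouse,OrderID} = (37, 503) ✓
CustID=J77: 2 rows → {Warehouse,OrderID} = (36, 510), (36, 510) ✓
CustID=J34: 2 rows → {Warehouse,OrderID} takes values {(50, 498), (31, 505)} — violation
CustID=J57: 1 row → {Warehouse,OrderID} = (38, 511) ✓
CustID=J60: 1 row → {Warehouse,OrderID} = (41, 499) ✓
CustID=J67: 1 row → {Warehouse,OrderID} = (46, 500) ✓
CustID=J63: 1 row → {Warehouse,OrderID} = (51, 496) ✓
CustID=J98: 1 row → {Warehouse,OrderID} = (49, 508) ✓
CustID=J42: 1 row → {Warehouse,OrderID} = (51, 495) ✓
The only CustID value with inconsistent RHS is CustID=J34.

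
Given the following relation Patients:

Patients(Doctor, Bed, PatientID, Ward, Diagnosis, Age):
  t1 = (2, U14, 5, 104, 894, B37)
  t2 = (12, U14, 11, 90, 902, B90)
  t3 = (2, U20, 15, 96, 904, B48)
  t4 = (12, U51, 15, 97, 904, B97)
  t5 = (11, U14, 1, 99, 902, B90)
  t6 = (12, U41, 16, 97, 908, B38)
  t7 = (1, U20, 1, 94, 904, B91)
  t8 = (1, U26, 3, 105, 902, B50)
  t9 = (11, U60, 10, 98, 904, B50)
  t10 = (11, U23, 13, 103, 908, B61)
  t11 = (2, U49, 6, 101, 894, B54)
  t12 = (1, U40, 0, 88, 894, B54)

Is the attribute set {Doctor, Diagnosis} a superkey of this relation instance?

No

Rows 1 and 11 have the same {Doctor, Diagnosis} value (Doctor=2, Diagnosis=894) but are distinct tuples, so {Doctor, Diagnosis} does not determine every attribute — not a superkey.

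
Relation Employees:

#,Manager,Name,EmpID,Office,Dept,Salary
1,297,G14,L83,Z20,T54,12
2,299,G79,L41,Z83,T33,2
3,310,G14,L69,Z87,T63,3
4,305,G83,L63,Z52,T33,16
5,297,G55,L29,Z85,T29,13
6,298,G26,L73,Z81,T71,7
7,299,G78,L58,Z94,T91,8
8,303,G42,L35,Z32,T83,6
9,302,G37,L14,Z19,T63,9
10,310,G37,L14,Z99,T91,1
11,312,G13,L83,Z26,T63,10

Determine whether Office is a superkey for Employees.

All 11 rows have distinct Office values, so Office → (all attributes) holds and Office is a superkey.

Yes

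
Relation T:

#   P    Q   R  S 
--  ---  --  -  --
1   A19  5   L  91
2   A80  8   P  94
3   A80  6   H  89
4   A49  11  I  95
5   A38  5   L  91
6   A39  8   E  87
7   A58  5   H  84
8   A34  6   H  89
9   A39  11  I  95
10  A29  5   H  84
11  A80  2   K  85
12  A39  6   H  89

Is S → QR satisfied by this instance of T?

S=91: rows 1, 5 → {Q,R} = (5, L), (5, L) ✓
S=94: row 2 → {Q,R} = (8, P) ✓
S=89: rows 3, 8, 12 → {Q,R} = (6, H), (6, H), (6, H) ✓
S=95: rows 4, 9 → {Q,R} = (11, I), (11, I) ✓
S=87: row 6 → {Q,R} = (8, E) ✓
S=84: rows 7, 10 → {Q,R} = (5, H), (5, H) ✓
S=85: row 11 → {Q,R} = (2, K) ✓
Every S value is associated with a single QR value, so S → QR holds.

Yes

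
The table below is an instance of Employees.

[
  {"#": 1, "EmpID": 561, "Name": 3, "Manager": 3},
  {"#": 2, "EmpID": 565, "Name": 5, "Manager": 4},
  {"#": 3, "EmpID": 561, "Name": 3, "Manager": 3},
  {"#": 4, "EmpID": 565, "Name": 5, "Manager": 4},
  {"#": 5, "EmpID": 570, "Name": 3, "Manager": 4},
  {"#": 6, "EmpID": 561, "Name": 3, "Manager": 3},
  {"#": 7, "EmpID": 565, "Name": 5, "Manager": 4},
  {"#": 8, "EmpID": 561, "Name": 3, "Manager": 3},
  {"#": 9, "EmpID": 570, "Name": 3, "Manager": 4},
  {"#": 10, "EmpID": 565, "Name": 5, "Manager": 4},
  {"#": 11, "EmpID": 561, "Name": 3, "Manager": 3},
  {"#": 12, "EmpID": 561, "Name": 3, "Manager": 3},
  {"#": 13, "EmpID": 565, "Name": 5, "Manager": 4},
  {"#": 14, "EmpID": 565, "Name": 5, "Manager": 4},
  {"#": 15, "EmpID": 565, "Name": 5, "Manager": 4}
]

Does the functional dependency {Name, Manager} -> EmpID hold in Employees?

(Name=3, Manager=3): rows 1, 3, 6, 8, 11, 12 → EmpID = 561, 561, 561, 561, 561, 561 ✓
(Name=5, Manager=4): rows 2, 4, 7, 10, 13, 14, 15 → EmpID = 565, 565, 565, 565, 565, 565, 565 ✓
(Name=3, Manager=4): rows 5, 9 → EmpID = 570, 570 ✓
Every {Name, Manager} value is associated with a single EmpID value, so {Name, Manager} -> EmpID holds.

Yes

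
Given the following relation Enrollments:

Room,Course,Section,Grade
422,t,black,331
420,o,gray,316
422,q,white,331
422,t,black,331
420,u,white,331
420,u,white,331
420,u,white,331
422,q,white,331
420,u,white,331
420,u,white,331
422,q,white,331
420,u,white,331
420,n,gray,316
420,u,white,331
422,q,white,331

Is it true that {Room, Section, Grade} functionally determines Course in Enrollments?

No

(Room=422, Section=black, Grade=331): 2 rows → Course = t, t ✓
(Room=420, Section=gray, Grade=316): 2 rows → Course takes values {o, n} — violation
(Room=422, Section=white, Grade=331): 4 rows → Course = q, q, q, q ✓
(Room=420, Section=white, Grade=331): 7 rows → Course = u, u, u, u, u, u, u ✓
Two rows agree on {Room, Section, Grade} but differ on Course, so {Room, Section, Grade} → Course does not hold.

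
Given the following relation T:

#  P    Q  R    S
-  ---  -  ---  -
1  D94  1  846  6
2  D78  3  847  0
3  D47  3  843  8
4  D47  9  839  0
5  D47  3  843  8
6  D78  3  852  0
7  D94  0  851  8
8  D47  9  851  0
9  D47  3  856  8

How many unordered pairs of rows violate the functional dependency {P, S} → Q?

0

(P=D78, S=0): all 2 rows agree on Q — 0 pairs.
(P=D47, S=8): all 3 rows agree on Q — 0 pairs.
(P=D47, S=0): all 2 rows agree on Q — 0 pairs.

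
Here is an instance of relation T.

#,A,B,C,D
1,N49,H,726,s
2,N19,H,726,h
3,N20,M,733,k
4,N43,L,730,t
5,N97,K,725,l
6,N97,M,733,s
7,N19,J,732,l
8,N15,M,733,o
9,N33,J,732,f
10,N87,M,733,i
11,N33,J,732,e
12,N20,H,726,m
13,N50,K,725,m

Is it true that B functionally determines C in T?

B=H: rows 1, 2, 12 → C = 726, 726, 726 ✓
B=M: rows 3, 6, 8, 10 → C = 733, 733, 733, 733 ✓
B=L: row 4 → C = 730 ✓
B=K: rows 5, 13 → C = 725, 725 ✓
B=J: rows 7, 9, 11 → C = 732, 732, 732 ✓
Every B value is associated with a single C value, so B -> C holds.

Yes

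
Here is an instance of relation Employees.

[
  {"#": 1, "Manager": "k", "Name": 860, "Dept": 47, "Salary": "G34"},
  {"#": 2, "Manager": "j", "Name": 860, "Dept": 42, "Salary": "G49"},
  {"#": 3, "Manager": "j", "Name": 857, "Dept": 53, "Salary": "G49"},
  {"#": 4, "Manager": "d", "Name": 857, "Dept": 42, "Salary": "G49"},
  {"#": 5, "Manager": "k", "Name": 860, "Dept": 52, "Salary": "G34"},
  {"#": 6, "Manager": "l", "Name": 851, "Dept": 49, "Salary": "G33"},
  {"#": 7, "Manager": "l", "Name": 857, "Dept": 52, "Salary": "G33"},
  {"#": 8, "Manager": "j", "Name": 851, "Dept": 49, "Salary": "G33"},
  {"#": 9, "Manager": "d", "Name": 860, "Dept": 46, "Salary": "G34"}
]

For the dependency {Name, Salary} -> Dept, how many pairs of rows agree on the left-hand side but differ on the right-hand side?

(Name=860, Salary=G34): violating pairs (1,5), (1,9), (5,9) — 3 pairs.
(Name=857, Salary=G49): violating pairs (3,4) — 1 pair.
(Name=851, Salary=G33): all 2 rows agree on Dept — 0 pairs.

4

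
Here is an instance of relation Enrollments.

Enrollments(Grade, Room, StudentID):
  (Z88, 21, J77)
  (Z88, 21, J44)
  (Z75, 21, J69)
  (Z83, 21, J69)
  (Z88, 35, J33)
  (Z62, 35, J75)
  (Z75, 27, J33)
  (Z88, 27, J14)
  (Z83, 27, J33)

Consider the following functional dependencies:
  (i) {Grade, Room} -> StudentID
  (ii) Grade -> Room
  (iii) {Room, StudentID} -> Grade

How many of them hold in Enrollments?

0

(i) {Grade, Room} -> StudentID: (Grade=Z88, Room=21): 2 rows → StudentID takes values {J77, J44} — violation — fails.
(ii) Grade -> Room: Grade=Z88: 4 rows → Room takes values {21, 35, 27} — violation; Grade=Z75: 2 rows → Room takes values {21, 27} — violation; Grade=Z83: 2 rows → Room takes values {21, 27} — violation — fails.
(iii) {Room, StudentID} -> Grade: (Room=21, StudentID=J69): 2 rows → Grade takes values {Z75, Z83} — violation; (Room=27, StudentID=J33): 2 rows → Grade takes values {Z75, Z83} — violation — fails.
None of the 3 dependencies hold.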